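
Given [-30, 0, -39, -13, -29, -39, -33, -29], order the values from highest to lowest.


Original list: [-30, 0, -39, -13, -29, -39, -33, -29]
Repeatedly take the largest remaining element:
  Remaining [-30, 0, -39, -13, -29, -39, -33, -29] -> largest is 0
  Remaining [-30, -39, -13, -29, -39, -33, -29] -> largest is -13
  Remaining [-30, -39, -29, -39, -33, -29] -> largest is -29
  Remaining [-30, -39, -39, -33, -29] -> largest is -29
  Remaining [-30, -39, -39, -33] -> largest is -30
  Remaining [-39, -39, -33] -> largest is -33
  Remaining [-39, -39] -> largest is -39
  Remaining [-39] -> largest is -39
Collecting the picks in order gives the descending list.
Final answer: [0, -13, -29, -29, -30, -33, -39, -39]


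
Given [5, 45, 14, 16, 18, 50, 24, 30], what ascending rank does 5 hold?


Sort ascending: [5, 14, 16, 18, 24, 30, 45, 50]
Find 5 in the sorted list.
5 is at position 1 (1-indexed).
Final answer: 1


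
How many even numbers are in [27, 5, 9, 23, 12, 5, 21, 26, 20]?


Check each element:
  27 is odd
  5 is odd
  9 is odd
  23 is odd
  12 is even
  5 is odd
  21 is odd
  26 is even
  20 is even
Evens: [12, 26, 20]
Count of evens = 3
Final answer: 3


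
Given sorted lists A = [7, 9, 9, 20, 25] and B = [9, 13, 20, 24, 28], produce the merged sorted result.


List A: [7, 9, 9, 20, 25]
List B: [9, 13, 20, 24, 28]
Repeatedly compare the front elements and take the smaller:
  7 vs 9 -> take 7
  9 vs 9 -> take 9
  9 vs 9 -> take 9
  20 vs 9 -> take 9
  20 vs 13 -> take 13
  20 vs 20 -> take 20
  25 vs 20 -> take 20
  25 vs 24 -> take 24
  25 vs 28 -> take 25
  A is exhausted; append the rest of B: [28]
Final answer: [7, 9, 9, 9, 13, 20, 20, 24, 25, 28]


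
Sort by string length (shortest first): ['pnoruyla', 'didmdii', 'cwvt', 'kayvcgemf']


Compute lengths:
  'pnoruyla' has length 8
  'didmdii' has length 7
  'cwvt' has length 4
  'kayvcgemf' has length 9
Lengths in increasing order: 4 < 7 < 8 < 9
Listing the words in that order gives the answer.
Final answer: ['cwvt', 'didmdii', 'pnoruyla', 'kayvcgemf']


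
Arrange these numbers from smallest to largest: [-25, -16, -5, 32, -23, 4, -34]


Original list: [-25, -16, -5, 32, -23, 4, -34]
Repeatedly take the smallest remaining element:
  Remaining [-25, -16, -5, 32, -23, 4, -34] -> smallest is -34
  Remaining [-25, -16, -5, 32, -23, 4] -> smallest is -25
  Remaining [-16, -5, 32, -23, 4] -> smallest is -23
  Remaining [-16, -5, 32, 4] -> smallest is -16
  Remaining [-5, 32, 4] -> smallest is -5
  Remaining [32, 4] -> smallest is 4
  Remaining [32] -> smallest is 32
Collecting the picks in order gives the sorted list.
Final answer: [-34, -25, -23, -16, -5, 4, 32]


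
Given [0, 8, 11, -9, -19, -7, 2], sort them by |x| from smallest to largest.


Compute absolute values:
  |0| = 0
  |8| = 8
  |11| = 11
  |-9| = 9
  |-19| = 19
  |-7| = 7
  |2| = 2
Absolute values in increasing order: 0 < 2 < 7 < 8 < 9 < 11 < 19
Listing the original numbers in that order gives the answer.
Final answer: [0, 2, -7, 8, -9, 11, -19]


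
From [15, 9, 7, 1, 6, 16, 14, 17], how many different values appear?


List all unique values:
Distinct values: [1, 6, 7, 9, 14, 15, 16, 17]
Count = 8
Final answer: 8


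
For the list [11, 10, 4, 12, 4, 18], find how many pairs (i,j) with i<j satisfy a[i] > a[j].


For each element, count the later elements that are smaller than it:
  11 (index 0): smaller elements after it = [10, 4, 4] -> 3
  10 (index 1): smaller elements after it = [4, 4] -> 2
  4 (index 2): smaller elements after it = [] -> 0
  12 (index 3): smaller elements after it = [4] -> 1
  4 (index 4): smaller elements after it = [] -> 0
Total inversions = 3 + 2 + 0 + 1 + 0 = 6
Final answer: 6


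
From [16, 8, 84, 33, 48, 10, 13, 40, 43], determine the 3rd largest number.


Sort descending: [84, 48, 43, 40, 33, 16, 13, 10, 8]
The 3rd element (1-indexed) is at index 2.
Value = 43
Final answer: 43


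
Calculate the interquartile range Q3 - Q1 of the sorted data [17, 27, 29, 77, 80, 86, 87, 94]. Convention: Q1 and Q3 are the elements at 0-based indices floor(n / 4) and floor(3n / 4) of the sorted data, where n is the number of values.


The data has n = 8 elements.
Q1 index = floor(8 / 4) = floor(2) = 2; Q3 index = floor(3 * 8 / 4) = floor(6) = 6
Q1 = element at index 2 = 29
Q3 = element at index 6 = 87
IQR = 87 - 29 = 58
Final answer: 58


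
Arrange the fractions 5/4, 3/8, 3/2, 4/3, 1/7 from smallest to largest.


Convert to decimal for comparison:
  5/4 = 1.25
  3/8 = 0.375
  3/2 = 1.5
  4/3 = 1.3333
  1/7 = 0.1429
Decimals in increasing order: 0.1429 < 0.375 < 1.25 < 1.3333 < 1.5
Writing each back as its fraction gives the sorted order.
Final answer: 1/7, 3/8, 5/4, 4/3, 3/2


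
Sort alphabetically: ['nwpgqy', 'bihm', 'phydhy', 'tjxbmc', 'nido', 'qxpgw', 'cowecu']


Compare strings character by character (the first differing letter decides):
  'bihm' < 'cowecu' since 'b' < 'c' at position 1
  'cowecu' < 'nido' since 'c' < 'n' at position 1
  'nido' < 'nwpgqy' since 'i' < 'w' at position 2
  'nwpgqy' < 'phydhy' since 'n' < 'p' at position 1
  'phydhy' < 'qxpgw' since 'p' < 'q' at position 1
  'qxpgw' < 'tjxbmc' since 'q' < 't' at position 1
Chaining these comparisons gives the alphabetical order.
Final answer: ['bihm', 'cowecu', 'nido', 'nwpgqy', 'phydhy', 'qxpgw', 'tjxbmc']


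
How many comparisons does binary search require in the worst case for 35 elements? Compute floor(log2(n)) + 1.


Binary search halves the search space each step.
Maximum comparisons = floor(log2(35)) + 1
log2(35) = 5.1293
floor(log2(35)) = 5, so 5 + 1 = 6
Final answer: 6


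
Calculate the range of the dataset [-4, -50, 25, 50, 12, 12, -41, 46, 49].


Maximum value: 50
Minimum value: -50
Range = 50 - (-50) = 100
Final answer: 100


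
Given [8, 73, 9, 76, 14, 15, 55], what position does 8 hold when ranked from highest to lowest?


Sort descending: [76, 73, 55, 15, 14, 9, 8]
Find 8 in the sorted list.
8 is at position 7.
Final answer: 7


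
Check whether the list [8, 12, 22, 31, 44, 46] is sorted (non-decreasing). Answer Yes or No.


Check consecutive pairs:
  8 <= 12? True
  12 <= 22? True
  22 <= 31? True
  31 <= 44? True
  44 <= 46? True
Every consecutive pair is in order, so the list is non-decreasing.
Final answer: Yes


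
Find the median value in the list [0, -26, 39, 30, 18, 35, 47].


First, sort the list: [-26, 0, 18, 30, 35, 39, 47]
The list has 7 elements (odd count).
The middle index is 3 (0-based), and the element there is 30.
Final answer: 30


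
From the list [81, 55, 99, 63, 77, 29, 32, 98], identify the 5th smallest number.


Sort ascending: [29, 32, 55, 63, 77, 81, 98, 99]
The 5th element (1-indexed) is at index 4.
Value = 77
Final answer: 77


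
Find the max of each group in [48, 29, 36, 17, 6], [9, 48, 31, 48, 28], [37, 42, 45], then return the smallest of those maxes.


Find max of each group:
  Group 1: [48, 29, 36, 17, 6] -> max = 48
  Group 2: [9, 48, 31, 48, 28] -> max = 48
  Group 3: [37, 42, 45] -> max = 45
Maxes: [48, 48, 45]
Minimum of maxes = 45
Final answer: 45


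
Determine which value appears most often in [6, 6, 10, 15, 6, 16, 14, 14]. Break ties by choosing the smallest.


Count the frequency of each value:
  6 appears 3 time(s)
  10 appears 1 time(s)
  14 appears 2 time(s)
  15 appears 1 time(s)
  16 appears 1 time(s)
Maximum frequency is 3.
Only 6 reaches that frequency, so it is the mode.
Final answer: 6


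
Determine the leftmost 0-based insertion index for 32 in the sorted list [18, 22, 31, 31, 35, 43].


List is sorted: [18, 22, 31, 31, 35, 43]
We need the leftmost position where 32 can be inserted, i.e. the first index whose element is >= 32 (or the end of the list if none is).
Binary search with low=0, high=6 (0-based indices):
  low=0, high=6, mid=3: a[3]=31 < 32, so low = 4
  low=4, high=6, mid=5: a[5]=43 >= 32, so high = 5
  low=4, high=5, mid=4: a[4]=35 >= 32, so high = 4
Now low = high = 4, so the insertion index is 4.
Final answer: 4


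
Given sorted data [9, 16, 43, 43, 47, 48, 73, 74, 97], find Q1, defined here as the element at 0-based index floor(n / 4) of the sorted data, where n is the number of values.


The list has n = 9 elements.
Q1 index = floor(9 / 4) = floor(2.25) = 2
Counting from index 0 in the sorted data, the element at index 2 is 43.
Final answer: 43


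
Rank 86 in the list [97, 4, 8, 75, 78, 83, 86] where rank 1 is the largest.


Sort descending: [97, 86, 83, 78, 75, 8, 4]
Find 86 in the sorted list.
86 is at position 2.
Final answer: 2


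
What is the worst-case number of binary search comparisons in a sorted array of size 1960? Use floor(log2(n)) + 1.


Binary search halves the search space each step.
Maximum comparisons = floor(log2(1960)) + 1
log2(1960) = 10.9366
floor(log2(1960)) = 10, so 10 + 1 = 11
Final answer: 11


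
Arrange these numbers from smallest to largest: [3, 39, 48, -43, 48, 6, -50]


Original list: [3, 39, 48, -43, 48, 6, -50]
Repeatedly take the smallest remaining element:
  Remaining [3, 39, 48, -43, 48, 6, -50] -> smallest is -50
  Remaining [3, 39, 48, -43, 48, 6] -> smallest is -43
  Remaining [3, 39, 48, 48, 6] -> smallest is 3
  Remaining [39, 48, 48, 6] -> smallest is 6
  Remaining [39, 48, 48] -> smallest is 39
  Remaining [48, 48] -> smallest is 48
  Remaining [48] -> smallest is 48
Collecting the picks in order gives the sorted list.
Final answer: [-50, -43, 3, 6, 39, 48, 48]


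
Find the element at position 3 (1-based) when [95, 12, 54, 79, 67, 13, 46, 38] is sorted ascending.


Sort ascending: [12, 13, 38, 46, 54, 67, 79, 95]
The 3rd element (1-indexed) is at index 2.
Value = 38
Final answer: 38


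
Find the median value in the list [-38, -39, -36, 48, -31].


First, sort the list: [-39, -38, -36, -31, 48]
The list has 5 elements (odd count).
The middle index is 2 (0-based), and the element there is -36.
Final answer: -36


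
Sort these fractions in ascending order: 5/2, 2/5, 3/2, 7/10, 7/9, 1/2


Convert to decimal for comparison:
  5/2 = 2.5
  2/5 = 0.4
  3/2 = 1.5
  7/10 = 0.7
  7/9 = 0.7778
  1/2 = 0.5
Decimals in increasing order: 0.4 < 0.5 < 0.7 < 0.7778 < 1.5 < 2.5
Writing each back as its fraction gives the sorted order.
Final answer: 2/5, 1/2, 7/10, 7/9, 3/2, 5/2


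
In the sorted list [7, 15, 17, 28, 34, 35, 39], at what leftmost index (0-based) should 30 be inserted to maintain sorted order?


List is sorted: [7, 15, 17, 28, 34, 35, 39]
We need the leftmost position where 30 can be inserted, i.e. the first index whose element is >= 30 (or the end of the list if none is).
Binary search with low=0, high=7 (0-based indices):
  low=0, high=7, mid=3: a[3]=28 < 30, so low = 4
  low=4, high=7, mid=5: a[5]=35 >= 30, so high = 5
  low=4, high=5, mid=4: a[4]=34 >= 30, so high = 4
Now low = high = 4, so the insertion index is 4.
Final answer: 4


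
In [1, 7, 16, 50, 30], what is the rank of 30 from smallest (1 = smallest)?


Sort ascending: [1, 7, 16, 30, 50]
Find 30 in the sorted list.
30 is at position 4 (1-indexed).
Final answer: 4


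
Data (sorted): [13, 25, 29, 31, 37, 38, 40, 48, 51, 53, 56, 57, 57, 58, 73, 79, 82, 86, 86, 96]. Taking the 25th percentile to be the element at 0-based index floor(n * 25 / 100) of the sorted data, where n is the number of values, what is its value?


The dataset has n = 20 elements.
Index = floor(20 * 25 / 100) = floor(500 / 100) = floor(5) = 5
Counting from index 0 in the sorted data, the element at index 5 is 38.
Final answer: 38


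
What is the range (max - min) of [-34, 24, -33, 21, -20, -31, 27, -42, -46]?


Maximum value: 27
Minimum value: -46
Range = 27 - (-46) = 73
Final answer: 73


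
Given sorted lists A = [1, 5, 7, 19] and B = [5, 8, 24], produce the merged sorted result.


List A: [1, 5, 7, 19]
List B: [5, 8, 24]
Repeatedly compare the front elements and take the smaller:
  1 vs 5 -> take 1
  5 vs 5 -> take 5
  7 vs 5 -> take 5
  7 vs 8 -> take 7
  19 vs 8 -> take 8
  19 vs 24 -> take 19
  A is exhausted; append the rest of B: [24]
Final answer: [1, 5, 5, 7, 8, 19, 24]


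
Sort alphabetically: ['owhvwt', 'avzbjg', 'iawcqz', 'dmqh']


Compare strings character by character (the first differing letter decides):
  'avzbjg' < 'dmqh' since 'a' < 'd' at position 1
  'dmqh' < 'iawcqz' since 'd' < 'i' at position 1
  'iawcqz' < 'owhvwt' since 'i' < 'o' at position 1
Chaining these comparisons gives the alphabetical order.
Final answer: ['avzbjg', 'dmqh', 'iawcqz', 'owhvwt']


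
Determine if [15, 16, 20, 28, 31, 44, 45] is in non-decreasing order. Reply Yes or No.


Check consecutive pairs:
  15 <= 16? True
  16 <= 20? True
  20 <= 28? True
  28 <= 31? True
  31 <= 44? True
  44 <= 45? True
Every consecutive pair is in order, so the list is non-decreasing.
Final answer: Yes


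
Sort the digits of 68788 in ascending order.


The number 68788 has digits: 6, 8, 7, 8, 8
Sorted: 6, 7, 8, 8, 8
Joining the sorted digits gives the result.
Final answer: 67888


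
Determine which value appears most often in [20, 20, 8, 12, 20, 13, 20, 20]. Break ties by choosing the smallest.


Count the frequency of each value:
  8 appears 1 time(s)
  12 appears 1 time(s)
  13 appears 1 time(s)
  20 appears 5 time(s)
Maximum frequency is 5.
Only 20 reaches that frequency, so it is the mode.
Final answer: 20


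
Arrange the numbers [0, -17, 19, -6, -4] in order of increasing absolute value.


Compute absolute values:
  |0| = 0
  |-17| = 17
  |19| = 19
  |-6| = 6
  |-4| = 4
Absolute values in increasing order: 0 < 4 < 6 < 17 < 19
Listing the original numbers in that order gives the answer.
Final answer: [0, -4, -6, -17, 19]


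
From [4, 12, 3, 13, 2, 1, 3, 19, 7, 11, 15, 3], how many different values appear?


List all unique values:
Distinct values: [1, 2, 3, 4, 7, 11, 12, 13, 15, 19]
Count = 10
Final answer: 10


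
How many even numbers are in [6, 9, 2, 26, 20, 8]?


Check each element:
  6 is even
  9 is odd
  2 is even
  26 is even
  20 is even
  8 is even
Evens: [6, 2, 26, 20, 8]
Count of evens = 5
Final answer: 5


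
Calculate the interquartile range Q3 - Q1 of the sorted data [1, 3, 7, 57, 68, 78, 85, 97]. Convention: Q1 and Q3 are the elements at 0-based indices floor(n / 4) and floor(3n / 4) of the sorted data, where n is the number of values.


The data has n = 8 elements.
Q1 index = floor(8 / 4) = floor(2) = 2; Q3 index = floor(3 * 8 / 4) = floor(6) = 6
Q1 = element at index 2 = 7
Q3 = element at index 6 = 85
IQR = 85 - 7 = 78
Final answer: 78


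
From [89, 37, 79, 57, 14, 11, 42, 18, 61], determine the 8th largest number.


Sort descending: [89, 79, 61, 57, 42, 37, 18, 14, 11]
The 8th element (1-indexed) is at index 7.
Value = 14
Final answer: 14


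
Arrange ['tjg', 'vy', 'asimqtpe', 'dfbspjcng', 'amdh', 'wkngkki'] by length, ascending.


Compute lengths:
  'tjg' has length 3
  'vy' has length 2
  'asimqtpe' has length 8
  'dfbspjcng' has length 9
  'amdh' has length 4
  'wkngkki' has length 7
Lengths in increasing order: 2 < 3 < 4 < 7 < 8 < 9
Listing the words in that order gives the answer.
Final answer: ['vy', 'tjg', 'amdh', 'wkngkki', 'asimqtpe', 'dfbspjcng']


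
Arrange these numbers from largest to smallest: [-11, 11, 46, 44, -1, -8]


Original list: [-11, 11, 46, 44, -1, -8]
Repeatedly take the largest remaining element:
  Remaining [-11, 11, 46, 44, -1, -8] -> largest is 46
  Remaining [-11, 11, 44, -1, -8] -> largest is 44
  Remaining [-11, 11, -1, -8] -> largest is 11
  Remaining [-11, -1, -8] -> largest is -1
  Remaining [-11, -8] -> largest is -8
  Remaining [-11] -> largest is -11
Collecting the picks in order gives the descending list.
Final answer: [46, 44, 11, -1, -8, -11]


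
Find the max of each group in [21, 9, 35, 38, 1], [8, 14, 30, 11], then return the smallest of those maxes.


Find max of each group:
  Group 1: [21, 9, 35, 38, 1] -> max = 38
  Group 2: [8, 14, 30, 11] -> max = 30
Maxes: [38, 30]
Minimum of maxes = 30
Final answer: 30


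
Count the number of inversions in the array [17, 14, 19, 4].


For each element, count the later elements that are smaller than it:
  17 (index 0): smaller elements after it = [14, 4] -> 2
  14 (index 1): smaller elements after it = [4] -> 1
  19 (index 2): smaller elements after it = [4] -> 1
Total inversions = 2 + 1 + 1 = 4
Final answer: 4


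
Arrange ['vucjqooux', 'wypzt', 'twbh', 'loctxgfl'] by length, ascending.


Compute lengths:
  'vucjqooux' has length 9
  'wypzt' has length 5
  'twbh' has length 4
  'loctxgfl' has length 8
Lengths in increasing order: 4 < 5 < 8 < 9
Listing the words in that order gives the answer.
Final answer: ['twbh', 'wypzt', 'loctxgfl', 'vucjqooux']


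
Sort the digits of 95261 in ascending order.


The number 95261 has digits: 9, 5, 2, 6, 1
Sorted: 1, 2, 5, 6, 9
Joining the sorted digits gives the result.
Final answer: 12569


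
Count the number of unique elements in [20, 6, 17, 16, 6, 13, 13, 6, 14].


List all unique values:
Distinct values: [6, 13, 14, 16, 17, 20]
Count = 6
Final answer: 6


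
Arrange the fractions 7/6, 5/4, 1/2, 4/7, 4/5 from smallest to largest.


Convert to decimal for comparison:
  7/6 = 1.1667
  5/4 = 1.25
  1/2 = 0.5
  4/7 = 0.5714
  4/5 = 0.8
Decimals in increasing order: 0.5 < 0.5714 < 0.8 < 1.1667 < 1.25
Writing each back as its fraction gives the sorted order.
Final answer: 1/2, 4/7, 4/5, 7/6, 5/4


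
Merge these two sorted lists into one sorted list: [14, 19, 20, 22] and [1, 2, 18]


List A: [14, 19, 20, 22]
List B: [1, 2, 18]
Repeatedly compare the front elements and take the smaller:
  14 vs 1 -> take 1
  14 vs 2 -> take 2
  14 vs 18 -> take 14
  19 vs 18 -> take 18
  B is exhausted; append the rest of A: [19, 20, 22]
Final answer: [1, 2, 14, 18, 19, 20, 22]


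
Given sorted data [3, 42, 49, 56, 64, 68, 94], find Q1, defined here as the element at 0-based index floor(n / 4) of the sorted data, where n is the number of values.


The list has n = 7 elements.
Q1 index = floor(7 / 4) = floor(1.75) = 1
Counting from index 0 in the sorted data, the element at index 1 is 42.
Final answer: 42


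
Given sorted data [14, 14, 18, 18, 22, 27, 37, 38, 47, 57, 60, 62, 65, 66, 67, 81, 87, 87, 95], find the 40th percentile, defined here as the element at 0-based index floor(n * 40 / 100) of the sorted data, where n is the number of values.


The dataset has n = 19 elements.
Index = floor(19 * 40 / 100) = floor(760 / 100) = floor(7.6) = 7
Counting from index 0 in the sorted data, the element at index 7 is 38.
Final answer: 38


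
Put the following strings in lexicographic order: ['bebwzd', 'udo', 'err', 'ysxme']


Compare strings character by character (the first differing letter decides):
  'bebwzd' < 'err' since 'b' < 'e' at position 1
  'err' < 'udo' since 'e' < 'u' at position 1
  'udo' < 'ysxme' since 'u' < 'y' at position 1
Chaining these comparisons gives the alphabetical order.
Final answer: ['bebwzd', 'err', 'udo', 'ysxme']


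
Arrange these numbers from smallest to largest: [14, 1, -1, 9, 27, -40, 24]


Original list: [14, 1, -1, 9, 27, -40, 24]
Repeatedly take the smallest remaining element:
  Remaining [14, 1, -1, 9, 27, -40, 24] -> smallest is -40
  Remaining [14, 1, -1, 9, 27, 24] -> smallest is -1
  Remaining [14, 1, 9, 27, 24] -> smallest is 1
  Remaining [14, 9, 27, 24] -> smallest is 9
  Remaining [14, 27, 24] -> smallest is 14
  Remaining [27, 24] -> smallest is 24
  Remaining [27] -> smallest is 27
Collecting the picks in order gives the sorted list.
Final answer: [-40, -1, 1, 9, 14, 24, 27]


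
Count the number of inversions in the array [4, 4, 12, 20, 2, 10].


For each element, count the later elements that are smaller than it:
  4 (index 0): smaller elements after it = [2] -> 1
  4 (index 1): smaller elements after it = [2] -> 1
  12 (index 2): smaller elements after it = [2, 10] -> 2
  20 (index 3): smaller elements after it = [2, 10] -> 2
  2 (index 4): smaller elements after it = [] -> 0
Total inversions = 1 + 1 + 2 + 2 + 0 = 6
Final answer: 6


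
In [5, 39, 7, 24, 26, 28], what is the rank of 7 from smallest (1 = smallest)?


Sort ascending: [5, 7, 24, 26, 28, 39]
Find 7 in the sorted list.
7 is at position 2 (1-indexed).
Final answer: 2


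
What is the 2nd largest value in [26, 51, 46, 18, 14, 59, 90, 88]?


Sort descending: [90, 88, 59, 51, 46, 26, 18, 14]
The 2nd element (1-indexed) is at index 1.
Value = 88
Final answer: 88


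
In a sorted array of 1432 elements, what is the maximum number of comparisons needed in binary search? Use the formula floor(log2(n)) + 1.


Binary search halves the search space each step.
Maximum comparisons = floor(log2(1432)) + 1
log2(1432) = 10.4838
floor(log2(1432)) = 10, so 10 + 1 = 11
Final answer: 11


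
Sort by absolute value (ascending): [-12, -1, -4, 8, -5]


Compute absolute values:
  |-12| = 12
  |-1| = 1
  |-4| = 4
  |8| = 8
  |-5| = 5
Absolute values in increasing order: 1 < 4 < 5 < 8 < 12
Listing the original numbers in that order gives the answer.
Final answer: [-1, -4, -5, 8, -12]


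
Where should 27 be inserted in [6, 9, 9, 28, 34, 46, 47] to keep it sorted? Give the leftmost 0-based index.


List is sorted: [6, 9, 9, 28, 34, 46, 47]
We need the leftmost position where 27 can be inserted, i.e. the first index whose element is >= 27 (or the end of the list if none is).
Binary search with low=0, high=7 (0-based indices):
  low=0, high=7, mid=3: a[3]=28 >= 27, so high = 3
  low=0, high=3, mid=1: a[1]=9 < 27, so low = 2
  low=2, high=3, mid=2: a[2]=9 < 27, so low = 3
Now low = high = 3, so the insertion index is 3.
Final answer: 3


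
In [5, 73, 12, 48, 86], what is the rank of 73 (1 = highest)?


Sort descending: [86, 73, 48, 12, 5]
Find 73 in the sorted list.
73 is at position 2.
Final answer: 2


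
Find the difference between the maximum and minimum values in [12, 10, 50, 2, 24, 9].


Maximum value: 50
Minimum value: 2
Range = 50 - 2 = 48
Final answer: 48


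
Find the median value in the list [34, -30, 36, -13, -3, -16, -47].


First, sort the list: [-47, -30, -16, -13, -3, 34, 36]
The list has 7 elements (odd count).
The middle index is 3 (0-based), and the element there is -13.
Final answer: -13


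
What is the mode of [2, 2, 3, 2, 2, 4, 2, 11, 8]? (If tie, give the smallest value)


Count the frequency of each value:
  2 appears 5 time(s)
  3 appears 1 time(s)
  4 appears 1 time(s)
  8 appears 1 time(s)
  11 appears 1 time(s)
Maximum frequency is 5.
Only 2 reaches that frequency, so it is the mode.
Final answer: 2


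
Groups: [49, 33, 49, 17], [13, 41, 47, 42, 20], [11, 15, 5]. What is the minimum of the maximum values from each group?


Find max of each group:
  Group 1: [49, 33, 49, 17] -> max = 49
  Group 2: [13, 41, 47, 42, 20] -> max = 47
  Group 3: [11, 15, 5] -> max = 15
Maxes: [49, 47, 15]
Minimum of maxes = 15
Final answer: 15


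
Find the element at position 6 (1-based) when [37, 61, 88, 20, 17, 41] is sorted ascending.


Sort ascending: [17, 20, 37, 41, 61, 88]
The 6th element (1-indexed) is at index 5.
Value = 88
Final answer: 88


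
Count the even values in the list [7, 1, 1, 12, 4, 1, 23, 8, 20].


Check each element:
  7 is odd
  1 is odd
  1 is odd
  12 is even
  4 is even
  1 is odd
  23 is odd
  8 is even
  20 is even
Evens: [12, 4, 8, 20]
Count of evens = 4
Final answer: 4


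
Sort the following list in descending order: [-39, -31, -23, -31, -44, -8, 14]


Original list: [-39, -31, -23, -31, -44, -8, 14]
Repeatedly take the largest remaining element:
  Remaining [-39, -31, -23, -31, -44, -8, 14] -> largest is 14
  Remaining [-39, -31, -23, -31, -44, -8] -> largest is -8
  Remaining [-39, -31, -23, -31, -44] -> largest is -23
  Remaining [-39, -31, -31, -44] -> largest is -31
  Remaining [-39, -31, -44] -> largest is -31
  Remaining [-39, -44] -> largest is -39
  Remaining [-44] -> largest is -44
Collecting the picks in order gives the descending list.
Final answer: [14, -8, -23, -31, -31, -39, -44]


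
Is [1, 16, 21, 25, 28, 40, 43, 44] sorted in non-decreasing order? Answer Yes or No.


Check consecutive pairs:
  1 <= 16? True
  16 <= 21? True
  21 <= 25? True
  25 <= 28? True
  28 <= 40? True
  40 <= 43? True
  43 <= 44? True
Every consecutive pair is in order, so the list is non-decreasing.
Final answer: Yes


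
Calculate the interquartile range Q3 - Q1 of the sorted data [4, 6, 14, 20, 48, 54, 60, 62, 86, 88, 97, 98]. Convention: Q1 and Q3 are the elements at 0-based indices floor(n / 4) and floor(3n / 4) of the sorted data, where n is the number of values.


The data has n = 12 elements.
Q1 index = floor(12 / 4) = floor(3) = 3; Q3 index = floor(3 * 12 / 4) = floor(9) = 9
Q1 = element at index 3 = 20
Q3 = element at index 9 = 88
IQR = 88 - 20 = 68
Final answer: 68


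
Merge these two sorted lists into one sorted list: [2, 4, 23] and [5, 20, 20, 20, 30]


List A: [2, 4, 23]
List B: [5, 20, 20, 20, 30]
Repeatedly compare the front elements and take the smaller:
  2 vs 5 -> take 2
  4 vs 5 -> take 4
  23 vs 5 -> take 5
  23 vs 20 -> take 20
  23 vs 20 -> take 20
  23 vs 20 -> take 20
  23 vs 30 -> take 23
  A is exhausted; append the rest of B: [30]
Final answer: [2, 4, 5, 20, 20, 20, 23, 30]


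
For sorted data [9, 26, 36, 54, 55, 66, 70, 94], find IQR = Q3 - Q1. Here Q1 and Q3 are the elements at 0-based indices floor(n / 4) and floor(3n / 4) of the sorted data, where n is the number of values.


The data has n = 8 elements.
Q1 index = floor(8 / 4) = floor(2) = 2; Q3 index = floor(3 * 8 / 4) = floor(6) = 6
Q1 = element at index 2 = 36
Q3 = element at index 6 = 70
IQR = 70 - 36 = 34
Final answer: 34


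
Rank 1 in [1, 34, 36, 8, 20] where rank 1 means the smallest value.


Sort ascending: [1, 8, 20, 34, 36]
Find 1 in the sorted list.
1 is at position 1 (1-indexed).
Final answer: 1


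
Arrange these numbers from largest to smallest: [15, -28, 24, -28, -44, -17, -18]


Original list: [15, -28, 24, -28, -44, -17, -18]
Repeatedly take the largest remaining element:
  Remaining [15, -28, 24, -28, -44, -17, -18] -> largest is 24
  Remaining [15, -28, -28, -44, -17, -18] -> largest is 15
  Remaining [-28, -28, -44, -17, -18] -> largest is -17
  Remaining [-28, -28, -44, -18] -> largest is -18
  Remaining [-28, -28, -44] -> largest is -28
  Remaining [-28, -44] -> largest is -28
  Remaining [-44] -> largest is -44
Collecting the picks in order gives the descending list.
Final answer: [24, 15, -17, -18, -28, -28, -44]


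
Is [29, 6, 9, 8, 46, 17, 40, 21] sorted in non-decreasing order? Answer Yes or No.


Check consecutive pairs:
  29 <= 6? False
  6 <= 9? True
  9 <= 8? False
  8 <= 46? True
  46 <= 17? False
  17 <= 40? True
  40 <= 21? False
4 consecutive pair(s) are out of order, so the list is not sorted.
Final answer: No


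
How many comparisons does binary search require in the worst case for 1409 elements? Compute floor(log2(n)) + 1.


Binary search halves the search space each step.
Maximum comparisons = floor(log2(1409)) + 1
log2(1409) = 10.4605
floor(log2(1409)) = 10, so 10 + 1 = 11
Final answer: 11


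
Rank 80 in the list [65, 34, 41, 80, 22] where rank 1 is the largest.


Sort descending: [80, 65, 41, 34, 22]
Find 80 in the sorted list.
80 is at position 1.
Final answer: 1


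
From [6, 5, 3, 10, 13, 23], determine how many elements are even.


Check each element:
  6 is even
  5 is odd
  3 is odd
  10 is even
  13 is odd
  23 is odd
Evens: [6, 10]
Count of evens = 2
Final answer: 2


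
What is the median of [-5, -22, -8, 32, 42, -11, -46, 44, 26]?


First, sort the list: [-46, -22, -11, -8, -5, 26, 32, 42, 44]
The list has 9 elements (odd count).
The middle index is 4 (0-based), and the element there is -5.
Final answer: -5


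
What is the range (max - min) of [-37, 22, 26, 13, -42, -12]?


Maximum value: 26
Minimum value: -42
Range = 26 - (-42) = 68
Final answer: 68


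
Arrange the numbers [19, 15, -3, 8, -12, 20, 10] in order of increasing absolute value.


Compute absolute values:
  |19| = 19
  |15| = 15
  |-3| = 3
  |8| = 8
  |-12| = 12
  |20| = 20
  |10| = 10
Absolute values in increasing order: 3 < 8 < 10 < 12 < 15 < 19 < 20
Listing the original numbers in that order gives the answer.
Final answer: [-3, 8, 10, -12, 15, 19, 20]


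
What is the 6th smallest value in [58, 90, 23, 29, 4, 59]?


Sort ascending: [4, 23, 29, 58, 59, 90]
The 6th element (1-indexed) is at index 5.
Value = 90
Final answer: 90


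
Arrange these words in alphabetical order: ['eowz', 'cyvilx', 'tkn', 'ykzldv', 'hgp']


Compare strings character by character (the first differing letter decides):
  'cyvilx' < 'eowz' since 'c' < 'e' at position 1
  'eowz' < 'hgp' since 'e' < 'h' at position 1
  'hgp' < 'tkn' since 'h' < 't' at position 1
  'tkn' < 'ykzldv' since 't' < 'y' at position 1
Chaining these comparisons gives the alphabetical order.
Final answer: ['cyvilx', 'eowz', 'hgp', 'tkn', 'ykzldv']


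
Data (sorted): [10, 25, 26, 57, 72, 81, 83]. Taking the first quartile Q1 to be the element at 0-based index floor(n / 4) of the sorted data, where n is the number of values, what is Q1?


The list has n = 7 elements.
Q1 index = floor(7 / 4) = floor(1.75) = 1
Counting from index 0 in the sorted data, the element at index 1 is 25.
Final answer: 25


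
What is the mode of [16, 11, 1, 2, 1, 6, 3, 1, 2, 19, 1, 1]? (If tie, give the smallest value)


Count the frequency of each value:
  1 appears 5 time(s)
  2 appears 2 time(s)
  3 appears 1 time(s)
  6 appears 1 time(s)
  11 appears 1 time(s)
  16 appears 1 time(s)
  19 appears 1 time(s)
Maximum frequency is 5.
Only 1 reaches that frequency, so it is the mode.
Final answer: 1


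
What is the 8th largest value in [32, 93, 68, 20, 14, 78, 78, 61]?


Sort descending: [93, 78, 78, 68, 61, 32, 20, 14]
The 8th element (1-indexed) is at index 7.
Value = 14
Final answer: 14


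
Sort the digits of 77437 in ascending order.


The number 77437 has digits: 7, 7, 4, 3, 7
Sorted: 3, 4, 7, 7, 7
Joining the sorted digits gives the result.
Final answer: 34777


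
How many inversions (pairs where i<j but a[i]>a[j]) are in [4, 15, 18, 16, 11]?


For each element, count the later elements that are smaller than it:
  4 (index 0): smaller elements after it = [] -> 0
  15 (index 1): smaller elements after it = [11] -> 1
  18 (index 2): smaller elements after it = [16, 11] -> 2
  16 (index 3): smaller elements after it = [11] -> 1
Total inversions = 0 + 1 + 2 + 1 = 4
Final answer: 4


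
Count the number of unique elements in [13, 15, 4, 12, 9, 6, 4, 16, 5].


List all unique values:
Distinct values: [4, 5, 6, 9, 12, 13, 15, 16]
Count = 8
Final answer: 8


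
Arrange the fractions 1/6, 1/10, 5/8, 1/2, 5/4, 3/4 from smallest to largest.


Convert to decimal for comparison:
  1/6 = 0.1667
  1/10 = 0.1
  5/8 = 0.625
  1/2 = 0.5
  5/4 = 1.25
  3/4 = 0.75
Decimals in increasing order: 0.1 < 0.1667 < 0.5 < 0.625 < 0.75 < 1.25
Writing each back as its fraction gives the sorted order.
Final answer: 1/10, 1/6, 1/2, 5/8, 3/4, 5/4


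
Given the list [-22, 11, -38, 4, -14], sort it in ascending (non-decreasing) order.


Original list: [-22, 11, -38, 4, -14]
Repeatedly take the smallest remaining element:
  Remaining [-22, 11, -38, 4, -14] -> smallest is -38
  Remaining [-22, 11, 4, -14] -> smallest is -22
  Remaining [11, 4, -14] -> smallest is -14
  Remaining [11, 4] -> smallest is 4
  Remaining [11] -> smallest is 11
Collecting the picks in order gives the sorted list.
Final answer: [-38, -22, -14, 4, 11]


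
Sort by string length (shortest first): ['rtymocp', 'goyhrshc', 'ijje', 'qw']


Compute lengths:
  'rtymocp' has length 7
  'goyhrshc' has length 8
  'ijje' has length 4
  'qw' has length 2
Lengths in increasing order: 2 < 4 < 7 < 8
Listing the words in that order gives the answer.
Final answer: ['qw', 'ijje', 'rtymocp', 'goyhrshc']


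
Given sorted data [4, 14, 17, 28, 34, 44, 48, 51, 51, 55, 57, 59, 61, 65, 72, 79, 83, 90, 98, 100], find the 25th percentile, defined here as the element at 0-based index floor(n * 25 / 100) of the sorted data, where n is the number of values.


The dataset has n = 20 elements.
Index = floor(20 * 25 / 100) = floor(500 / 100) = floor(5) = 5
Counting from index 0 in the sorted data, the element at index 5 is 44.
Final answer: 44


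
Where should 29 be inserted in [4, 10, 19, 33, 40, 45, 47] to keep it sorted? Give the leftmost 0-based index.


List is sorted: [4, 10, 19, 33, 40, 45, 47]
We need the leftmost position where 29 can be inserted, i.e. the first index whose element is >= 29 (or the end of the list if none is).
Binary search with low=0, high=7 (0-based indices):
  low=0, high=7, mid=3: a[3]=33 >= 29, so high = 3
  low=0, high=3, mid=1: a[1]=10 < 29, so low = 2
  low=2, high=3, mid=2: a[2]=19 < 29, so low = 3
Now low = high = 3, so the insertion index is 3.
Final answer: 3


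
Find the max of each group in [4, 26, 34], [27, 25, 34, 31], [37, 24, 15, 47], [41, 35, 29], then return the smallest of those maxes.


Find max of each group:
  Group 1: [4, 26, 34] -> max = 34
  Group 2: [27, 25, 34, 31] -> max = 34
  Group 3: [37, 24, 15, 47] -> max = 47
  Group 4: [41, 35, 29] -> max = 41
Maxes: [34, 34, 47, 41]
Minimum of maxes = 34
Final answer: 34


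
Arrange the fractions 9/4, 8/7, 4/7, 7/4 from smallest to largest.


Convert to decimal for comparison:
  9/4 = 2.25
  8/7 = 1.1429
  4/7 = 0.5714
  7/4 = 1.75
Decimals in increasing order: 0.5714 < 1.1429 < 1.75 < 2.25
Writing each back as its fraction gives the sorted order.
Final answer: 4/7, 8/7, 7/4, 9/4


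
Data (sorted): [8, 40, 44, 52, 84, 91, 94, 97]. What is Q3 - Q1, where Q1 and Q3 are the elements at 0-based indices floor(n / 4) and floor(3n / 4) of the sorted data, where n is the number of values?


The data has n = 8 elements.
Q1 index = floor(8 / 4) = floor(2) = 2; Q3 index = floor(3 * 8 / 4) = floor(6) = 6
Q1 = element at index 2 = 44
Q3 = element at index 6 = 94
IQR = 94 - 44 = 50
Final answer: 50


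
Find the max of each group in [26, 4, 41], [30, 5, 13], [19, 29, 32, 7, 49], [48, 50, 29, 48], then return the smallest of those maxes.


Find max of each group:
  Group 1: [26, 4, 41] -> max = 41
  Group 2: [30, 5, 13] -> max = 30
  Group 3: [19, 29, 32, 7, 49] -> max = 49
  Group 4: [48, 50, 29, 48] -> max = 50
Maxes: [41, 30, 49, 50]
Minimum of maxes = 30
Final answer: 30


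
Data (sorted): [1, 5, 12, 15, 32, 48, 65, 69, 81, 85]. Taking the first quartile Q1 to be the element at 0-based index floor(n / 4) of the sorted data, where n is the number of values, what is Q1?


The list has n = 10 elements.
Q1 index = floor(10 / 4) = floor(2.5) = 2
Counting from index 0 in the sorted data, the element at index 2 is 12.
Final answer: 12


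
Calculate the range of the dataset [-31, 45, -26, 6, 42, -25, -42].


Maximum value: 45
Minimum value: -42
Range = 45 - (-42) = 87
Final answer: 87


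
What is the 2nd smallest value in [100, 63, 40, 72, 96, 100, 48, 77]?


Sort ascending: [40, 48, 63, 72, 77, 96, 100, 100]
The 2nd element (1-indexed) is at index 1.
Value = 48
Final answer: 48


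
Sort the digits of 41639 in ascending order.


The number 41639 has digits: 4, 1, 6, 3, 9
Sorted: 1, 3, 4, 6, 9
Joining the sorted digits gives the result.
Final answer: 13469


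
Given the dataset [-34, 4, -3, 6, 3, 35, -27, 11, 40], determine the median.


First, sort the list: [-34, -27, -3, 3, 4, 6, 11, 35, 40]
The list has 9 elements (odd count).
The middle index is 4 (0-based), and the element there is 4.
Final answer: 4


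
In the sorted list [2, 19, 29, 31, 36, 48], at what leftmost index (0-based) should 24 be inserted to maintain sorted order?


List is sorted: [2, 19, 29, 31, 36, 48]
We need the leftmost position where 24 can be inserted, i.e. the first index whose element is >= 24 (or the end of the list if none is).
Binary search with low=0, high=6 (0-based indices):
  low=0, high=6, mid=3: a[3]=31 >= 24, so high = 3
  low=0, high=3, mid=1: a[1]=19 < 24, so low = 2
  low=2, high=3, mid=2: a[2]=29 >= 24, so high = 2
Now low = high = 2, so the insertion index is 2.
Final answer: 2


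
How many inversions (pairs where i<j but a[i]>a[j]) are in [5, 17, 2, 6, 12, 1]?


For each element, count the later elements that are smaller than it:
  5 (index 0): smaller elements after it = [2, 1] -> 2
  17 (index 1): smaller elements after it = [2, 6, 12, 1] -> 4
  2 (index 2): smaller elements after it = [1] -> 1
  6 (index 3): smaller elements after it = [1] -> 1
  12 (index 4): smaller elements after it = [1] -> 1
Total inversions = 2 + 4 + 1 + 1 + 1 = 9
Final answer: 9


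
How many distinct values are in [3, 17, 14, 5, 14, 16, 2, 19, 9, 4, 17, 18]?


List all unique values:
Distinct values: [2, 3, 4, 5, 9, 14, 16, 17, 18, 19]
Count = 10
Final answer: 10


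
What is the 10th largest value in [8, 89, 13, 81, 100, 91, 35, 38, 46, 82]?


Sort descending: [100, 91, 89, 82, 81, 46, 38, 35, 13, 8]
The 10th element (1-indexed) is at index 9.
Value = 8
Final answer: 8


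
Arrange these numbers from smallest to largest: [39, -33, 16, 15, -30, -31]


Original list: [39, -33, 16, 15, -30, -31]
Repeatedly take the smallest remaining element:
  Remaining [39, -33, 16, 15, -30, -31] -> smallest is -33
  Remaining [39, 16, 15, -30, -31] -> smallest is -31
  Remaining [39, 16, 15, -30] -> smallest is -30
  Remaining [39, 16, 15] -> smallest is 15
  Remaining [39, 16] -> smallest is 16
  Remaining [39] -> smallest is 39
Collecting the picks in order gives the sorted list.
Final answer: [-33, -31, -30, 15, 16, 39]


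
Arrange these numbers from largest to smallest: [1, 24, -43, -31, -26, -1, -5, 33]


Original list: [1, 24, -43, -31, -26, -1, -5, 33]
Repeatedly take the largest remaining element:
  Remaining [1, 24, -43, -31, -26, -1, -5, 33] -> largest is 33
  Remaining [1, 24, -43, -31, -26, -1, -5] -> largest is 24
  Remaining [1, -43, -31, -26, -1, -5] -> largest is 1
  Remaining [-43, -31, -26, -1, -5] -> largest is -1
  Remaining [-43, -31, -26, -5] -> largest is -5
  Remaining [-43, -31, -26] -> largest is -26
  Remaining [-43, -31] -> largest is -31
  Remaining [-43] -> largest is -43
Collecting the picks in order gives the descending list.
Final answer: [33, 24, 1, -1, -5, -26, -31, -43]


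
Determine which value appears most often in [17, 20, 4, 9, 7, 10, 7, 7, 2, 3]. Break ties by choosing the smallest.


Count the frequency of each value:
  2 appears 1 time(s)
  3 appears 1 time(s)
  4 appears 1 time(s)
  7 appears 3 time(s)
  9 appears 1 time(s)
  10 appears 1 time(s)
  17 appears 1 time(s)
  20 appears 1 time(s)
Maximum frequency is 3.
Only 7 reaches that frequency, so it is the mode.
Final answer: 7


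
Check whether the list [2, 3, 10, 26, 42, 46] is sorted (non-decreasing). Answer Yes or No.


Check consecutive pairs:
  2 <= 3? True
  3 <= 10? True
  10 <= 26? True
  26 <= 42? True
  42 <= 46? True
Every consecutive pair is in order, so the list is non-decreasing.
Final answer: Yes


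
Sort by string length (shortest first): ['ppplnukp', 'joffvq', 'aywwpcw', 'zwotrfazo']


Compute lengths:
  'ppplnukp' has length 8
  'joffvq' has length 6
  'aywwpcw' has length 7
  'zwotrfazo' has length 9
Lengths in increasing order: 6 < 7 < 8 < 9
Listing the words in that order gives the answer.
Final answer: ['joffvq', 'aywwpcw', 'ppplnukp', 'zwotrfazo']


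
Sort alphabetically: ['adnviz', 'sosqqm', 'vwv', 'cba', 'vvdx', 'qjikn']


Compare strings character by character (the first differing letter decides):
  'adnviz' < 'cba' since 'a' < 'c' at position 1
  'cba' < 'qjikn' since 'c' < 'q' at position 1
  'qjikn' < 'sosqqm' since 'q' < 's' at position 1
  'sosqqm' < 'vvdx' since 's' < 'v' at position 1
  'vvdx' < 'vwv' since 'v' < 'w' at position 2
Chaining these comparisons gives the alphabetical order.
Final answer: ['adnviz', 'cba', 'qjikn', 'sosqqm', 'vvdx', 'vwv']
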